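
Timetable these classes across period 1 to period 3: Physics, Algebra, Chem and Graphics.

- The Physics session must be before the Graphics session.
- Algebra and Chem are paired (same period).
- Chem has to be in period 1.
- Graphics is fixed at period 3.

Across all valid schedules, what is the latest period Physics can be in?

Downstream work caps Physics at period 2.
Physics at period 2 is achievable: Algebra=period 1; Chem=period 1; Graphics=period 3; Physics=period 2.

period 2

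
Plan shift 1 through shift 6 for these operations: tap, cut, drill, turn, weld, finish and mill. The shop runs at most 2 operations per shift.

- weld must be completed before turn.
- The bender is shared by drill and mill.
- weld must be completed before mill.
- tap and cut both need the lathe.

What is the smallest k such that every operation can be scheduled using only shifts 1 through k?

The precedence chain requires at least 2 distinct shifts.
With at most 2 per shift and 7 operations, at least 4 shifts are needed.
4 works (last occupied shift: shift 4): for example turn in shift 2; mill in shift 2; finish in shift 4; tap in shift 1; weld in shift 1; cut in shift 3; drill in shift 3.

4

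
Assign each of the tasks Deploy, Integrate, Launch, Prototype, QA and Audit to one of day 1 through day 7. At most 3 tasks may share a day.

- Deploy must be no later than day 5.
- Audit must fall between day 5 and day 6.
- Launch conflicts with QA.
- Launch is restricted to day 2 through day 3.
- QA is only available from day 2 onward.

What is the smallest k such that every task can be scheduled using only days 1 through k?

5

With at most 3 per day and 6 tasks, at least 2 days are needed.
Audit can't be placed before day 5, so the schedule must run through at least day 5.
5 works (last occupied day: day 5): for example Launch in day 2; QA in day 3; Prototype in day 1; Deploy in day 1; Integrate in day 1; Audit in day 5.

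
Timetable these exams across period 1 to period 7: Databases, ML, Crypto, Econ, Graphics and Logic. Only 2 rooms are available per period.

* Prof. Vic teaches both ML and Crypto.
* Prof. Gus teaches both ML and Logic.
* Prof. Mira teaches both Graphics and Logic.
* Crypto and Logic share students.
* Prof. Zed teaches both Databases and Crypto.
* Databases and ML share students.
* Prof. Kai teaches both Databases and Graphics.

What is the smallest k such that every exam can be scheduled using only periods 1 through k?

With at most 2 per period and 6 exams, at least 3 periods are needed.
3 works (last occupied period: period 3): for example Logic=period 1, ML=period 2, Econ=period 2, Databases=period 1, Crypto=period 3, Graphics=period 3.

3 periods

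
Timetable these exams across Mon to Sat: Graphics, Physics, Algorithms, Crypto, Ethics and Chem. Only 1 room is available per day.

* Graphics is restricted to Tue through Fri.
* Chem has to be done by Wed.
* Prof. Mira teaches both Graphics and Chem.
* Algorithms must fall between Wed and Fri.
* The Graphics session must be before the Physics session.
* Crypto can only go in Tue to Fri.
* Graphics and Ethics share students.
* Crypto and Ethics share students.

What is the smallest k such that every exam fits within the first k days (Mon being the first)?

6 days

The precedence chain requires at least 2 distinct days.
With at most 1 per day and 6 exams, at least 6 days are needed.
Algorithms can't be placed before Wed — that is day 3 counting from Mon — so the schedule must run through at least 3 days.
6 works (last occupied day: Sat): for example Crypto=Thu, Physics=Fri, Graphics=Tue, Ethics=Sat, Chem=Mon, Algorithms=Wed.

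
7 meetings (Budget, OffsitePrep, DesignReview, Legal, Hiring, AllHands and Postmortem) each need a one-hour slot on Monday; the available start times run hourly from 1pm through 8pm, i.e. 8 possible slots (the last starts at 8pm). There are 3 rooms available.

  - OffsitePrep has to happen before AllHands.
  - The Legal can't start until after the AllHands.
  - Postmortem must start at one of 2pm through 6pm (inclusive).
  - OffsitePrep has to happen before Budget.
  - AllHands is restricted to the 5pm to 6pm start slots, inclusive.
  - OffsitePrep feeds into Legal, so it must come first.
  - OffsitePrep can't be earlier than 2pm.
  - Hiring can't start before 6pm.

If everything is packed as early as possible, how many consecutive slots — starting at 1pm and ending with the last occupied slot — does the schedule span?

The precedence chain requires at least 3 distinct slots.
With at most 3 per slot and 7 meetings, at least 3 slots are needed.
Hiring can't be placed before 6pm — that is slot 6 counting from 1pm — so the schedule must run through at least 6 slots.
6 works (last occupied slot: 6pm): for example Legal in 6pm; OffsitePrep in 2pm; Hiring in 6pm; DesignReview in 1pm; Postmortem in 2pm; AllHands in 5pm; Budget in 3pm.

6 slots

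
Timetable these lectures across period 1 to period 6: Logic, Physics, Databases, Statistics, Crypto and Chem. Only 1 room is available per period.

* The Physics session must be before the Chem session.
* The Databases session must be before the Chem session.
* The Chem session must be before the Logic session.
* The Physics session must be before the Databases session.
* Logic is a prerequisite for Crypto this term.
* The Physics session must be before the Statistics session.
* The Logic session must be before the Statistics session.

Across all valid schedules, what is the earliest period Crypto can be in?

Precedence pushes Crypto to at least period 5.
Crypto at period 5 is achievable: Logic in period 4; Statistics in period 6; Physics in period 1; Crypto in period 5; Chem in period 3; Databases in period 2.

period 5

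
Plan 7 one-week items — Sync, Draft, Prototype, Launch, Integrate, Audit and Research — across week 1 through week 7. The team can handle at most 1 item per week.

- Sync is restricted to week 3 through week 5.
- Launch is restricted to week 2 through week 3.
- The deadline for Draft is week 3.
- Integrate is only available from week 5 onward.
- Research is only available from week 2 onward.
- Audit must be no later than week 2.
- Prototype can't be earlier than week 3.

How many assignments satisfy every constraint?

30

Splitting on Sync: it can be week 4 (18), week 5 (12). Listing each branch's schedules as (Draft, Prototype, Launch, Integrate, Audit, Research) by week number:
Sync=week 4: (1,5,3,6,2,7) (1,5,3,7,2,6) (1,6,3,5,2,7) (1,6,3,7,2,5) (1,7,3,5,2,6) (1,7,3,6,2,5) (2,5,3,6,1,7) (2,5,3,7,1,6) (2,6,3,5,1,7) (2,6,3,7,1,5) (2,7,3,5,1,6) (2,7,3,6,1,5) (3,5,2,6,1,7) (3,5,2,7,1,6) (3,6,2,5,1,7) (3,6,2,7,1,5) (3,7,2,5,1,6) (3,7,2,6,1,5) — 18.
Sync=week 5: (1,4,3,6,2,7) (1,4,3,7,2,6) (1,6,3,7,2,4) (1,7,3,6,2,4) (2,4,3,6,1,7) (2,4,3,7,1,6) (2,6,3,7,1,4) (2,7,3,6,1,4) (3,4,2,6,1,7) (3,4,2,7,1,6) (3,6,2,7,1,4) (3,7,2,6,1,4) — 12.
Summing: 18 + 12 = 30.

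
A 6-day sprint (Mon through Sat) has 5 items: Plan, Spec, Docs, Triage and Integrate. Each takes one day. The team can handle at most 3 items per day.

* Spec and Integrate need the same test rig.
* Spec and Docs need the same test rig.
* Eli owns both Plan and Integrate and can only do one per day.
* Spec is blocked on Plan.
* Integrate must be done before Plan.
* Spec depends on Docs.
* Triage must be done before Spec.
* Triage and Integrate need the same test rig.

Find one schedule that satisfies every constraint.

Spec=Wed; Plan=Tue; Docs=Mon; Integrate=Mon; Triage=Tue

Checking: Plan(Tue) before Spec(Wed); Docs(Mon) before Spec(Wed); Triage(Tue) before Spec(Wed); Integrate(Mon) before Plan(Tue); Spec(Wed) != Docs(Mon); Spec(Wed) != Integrate(Mon); Plan(Tue) != Integrate(Mon); Triage(Tue) != Integrate(Mon); max 2 per day (cap 3).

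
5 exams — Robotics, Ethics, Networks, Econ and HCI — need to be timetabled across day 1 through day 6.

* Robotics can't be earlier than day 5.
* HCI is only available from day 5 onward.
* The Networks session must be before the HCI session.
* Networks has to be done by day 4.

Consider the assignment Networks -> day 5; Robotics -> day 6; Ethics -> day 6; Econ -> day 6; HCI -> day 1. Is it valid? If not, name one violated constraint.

No. The Networks session must be before the HCI session is not satisfied.

Robotics can't be earlier than day 5 — holds.
The Networks session must be before the HCI session — violated.
HCI is only available from day 5 onward — violated.
Networks has to be done by day 4 — violated.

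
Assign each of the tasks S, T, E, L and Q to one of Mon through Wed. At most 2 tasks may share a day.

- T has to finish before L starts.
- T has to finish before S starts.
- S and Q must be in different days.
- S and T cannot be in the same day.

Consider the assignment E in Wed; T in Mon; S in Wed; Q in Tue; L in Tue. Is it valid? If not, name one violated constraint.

At most 2 tasks may share a day — holds.
T has to finish before L starts — holds.
T has to finish before S starts — holds.
S and T cannot be in the same day — holds.
S and Q must be in different days — holds.

Valid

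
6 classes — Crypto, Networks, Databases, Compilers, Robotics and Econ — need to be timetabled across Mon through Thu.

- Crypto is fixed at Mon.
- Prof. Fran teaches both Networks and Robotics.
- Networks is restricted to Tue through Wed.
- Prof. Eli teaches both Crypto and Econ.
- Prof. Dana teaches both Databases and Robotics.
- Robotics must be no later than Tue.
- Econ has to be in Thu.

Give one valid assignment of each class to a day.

Robotics=Mon; Crypto=Mon; Databases=Tue; Compilers=Mon; Networks=Tue; Econ=Thu

Checking: Databases(Tue) != Robotics(Mon); Crypto(Mon) != Econ(Thu); Networks(Tue) != Robotics(Mon); Robotics=Mon in [Mon,Tue]; Econ=Thu in [Thu,Thu]; Crypto=Mon in [Mon,Mon]; Networks=Tue in [Tue,Wed].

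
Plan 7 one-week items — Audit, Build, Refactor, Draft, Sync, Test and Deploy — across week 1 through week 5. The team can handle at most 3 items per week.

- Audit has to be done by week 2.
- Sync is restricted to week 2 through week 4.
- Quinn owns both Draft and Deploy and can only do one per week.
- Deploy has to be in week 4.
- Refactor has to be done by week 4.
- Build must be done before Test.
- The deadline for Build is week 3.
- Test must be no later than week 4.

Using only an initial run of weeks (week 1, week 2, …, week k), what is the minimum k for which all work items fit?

4

The precedence chain requires at least 2 distinct weeks.
With at most 3 per week and 7 work items, at least 3 weeks are needed.
Deploy can't be placed before week 4, so the schedule must run through at least week 4.
4 works (last occupied week: week 4): for example Deploy -> week 4; Draft -> week 2; Test -> week 2; Refactor -> week 1; Build -> week 1; Audit -> week 1; Sync -> week 2.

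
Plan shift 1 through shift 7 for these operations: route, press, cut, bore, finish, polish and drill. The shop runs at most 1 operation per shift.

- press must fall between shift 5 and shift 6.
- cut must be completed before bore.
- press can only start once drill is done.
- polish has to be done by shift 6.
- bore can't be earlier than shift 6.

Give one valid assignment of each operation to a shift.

drill -> shift 3; polish -> shift 1; press -> shift 5; cut -> shift 2; finish -> shift 7; bore -> shift 6; route -> shift 4

Checking: cut(shift 2) before bore(shift 6); drill(shift 3) before press(shift 5); press=shift 5 in [shift 5,shift 6]; polish=shift 1 in [shift 1,shift 6]; bore=shift 6 in [shift 6,shift 7]; max 1 per shift (cap 1).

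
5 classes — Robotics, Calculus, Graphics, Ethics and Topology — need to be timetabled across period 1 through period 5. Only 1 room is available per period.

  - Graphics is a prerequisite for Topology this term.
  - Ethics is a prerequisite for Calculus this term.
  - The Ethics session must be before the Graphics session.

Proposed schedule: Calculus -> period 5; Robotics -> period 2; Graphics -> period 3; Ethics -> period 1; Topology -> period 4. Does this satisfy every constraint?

Only 1 room is available per period — holds.
Graphics is a prerequisite for Topology this term — holds.
The Ethics session must be before the Graphics session — holds.
Ethics is a prerequisite for Calculus this term — holds.

Valid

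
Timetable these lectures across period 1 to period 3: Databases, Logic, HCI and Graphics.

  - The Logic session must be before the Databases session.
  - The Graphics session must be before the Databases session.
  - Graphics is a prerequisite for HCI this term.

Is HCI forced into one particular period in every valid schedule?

HCI can be period 2 (e.g. Logic=period 1; HCI=period 2; Graphics=period 1; Databases=period 2) or period 3 (e.g. Graphics=period 1; Logic=period 1; Databases=period 2; HCI=period 3).

No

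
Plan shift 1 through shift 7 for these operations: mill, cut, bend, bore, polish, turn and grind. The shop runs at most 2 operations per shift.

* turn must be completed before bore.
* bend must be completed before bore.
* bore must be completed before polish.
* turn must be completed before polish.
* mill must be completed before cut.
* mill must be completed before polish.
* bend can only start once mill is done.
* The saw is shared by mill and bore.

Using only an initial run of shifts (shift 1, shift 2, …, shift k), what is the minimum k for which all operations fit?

4 shifts

The precedence chain requires at least 4 distinct shifts.
With at most 2 per shift and 7 operations, at least 4 shifts are needed.
4 works (last occupied shift: shift 4): for example grind -> shift 3, mill -> shift 1, polish -> shift 4, turn -> shift 1, bore -> shift 3, bend -> shift 2, cut -> shift 2.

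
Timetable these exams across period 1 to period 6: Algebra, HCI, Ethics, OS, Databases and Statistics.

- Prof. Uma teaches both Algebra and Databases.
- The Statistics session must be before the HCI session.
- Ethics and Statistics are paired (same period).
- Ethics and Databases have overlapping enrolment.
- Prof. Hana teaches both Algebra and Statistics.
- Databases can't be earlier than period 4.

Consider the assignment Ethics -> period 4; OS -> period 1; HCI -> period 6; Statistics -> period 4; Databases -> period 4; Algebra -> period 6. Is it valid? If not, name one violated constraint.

Prof. Hana teaches both Algebra and Statistics — holds.
Databases can't be earlier than period 4 — holds.
Ethics and Statistics are paired (same period) — holds.
The Statistics session must be before the HCI session — holds.
Ethics and Databases have overlapping enrolment — violated.
Prof. Uma teaches both Algebra and Databases — holds.

No. Ethics and Databases have overlapping enrolment is not satisfied.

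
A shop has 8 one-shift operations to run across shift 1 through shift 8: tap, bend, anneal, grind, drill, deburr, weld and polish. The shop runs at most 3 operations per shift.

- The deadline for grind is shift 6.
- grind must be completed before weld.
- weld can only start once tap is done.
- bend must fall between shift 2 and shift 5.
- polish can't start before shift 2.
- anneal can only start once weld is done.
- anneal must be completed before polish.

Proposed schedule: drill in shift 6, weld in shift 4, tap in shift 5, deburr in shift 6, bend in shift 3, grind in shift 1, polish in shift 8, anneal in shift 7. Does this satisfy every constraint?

No. weld can only start once tap is done is not satisfied.

anneal must be completed before polish — holds.
The shop runs at most 3 operations per shift — holds.
grind must be completed before weld — holds.
The deadline for grind is shift 6 — holds.
polish can't start before shift 2 — holds.
anneal can only start once weld is done — holds.
weld can only start once tap is done — violated.
bend must fall between shift 2 and shift 5 — holds.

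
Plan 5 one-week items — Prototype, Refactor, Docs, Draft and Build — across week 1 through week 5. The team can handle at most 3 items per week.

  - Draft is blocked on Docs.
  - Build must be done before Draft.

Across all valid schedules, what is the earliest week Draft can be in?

Precedence pushes Draft to at least week 2.
Draft at week 2 is achievable: Draft in week 2, Docs in week 1, Refactor in week 2, Build in week 1, Prototype in week 1.

week 2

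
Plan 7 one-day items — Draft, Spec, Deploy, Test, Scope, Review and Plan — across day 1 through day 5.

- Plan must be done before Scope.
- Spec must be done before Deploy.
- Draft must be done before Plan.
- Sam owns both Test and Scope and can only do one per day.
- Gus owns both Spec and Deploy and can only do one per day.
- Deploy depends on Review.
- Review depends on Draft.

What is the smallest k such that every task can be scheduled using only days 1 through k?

The precedence chain requires at least 3 distinct days.
3 works (last occupied day: day 3): for example Test -> day 1, Plan -> day 2, Spec -> day 1, Scope -> day 3, Deploy -> day 3, Draft -> day 1, Review -> day 2.

3 days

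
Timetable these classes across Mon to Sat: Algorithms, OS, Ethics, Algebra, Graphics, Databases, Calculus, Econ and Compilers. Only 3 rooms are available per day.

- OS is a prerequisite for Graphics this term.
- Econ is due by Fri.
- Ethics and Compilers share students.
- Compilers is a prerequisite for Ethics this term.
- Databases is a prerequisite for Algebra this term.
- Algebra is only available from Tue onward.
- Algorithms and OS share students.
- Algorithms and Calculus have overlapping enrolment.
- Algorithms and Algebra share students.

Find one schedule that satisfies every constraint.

Algorithms=Wed, Databases=Mon, Calculus=Thu, Ethics=Wed, Compilers=Tue, Econ=Mon, Algebra=Tue, OS=Mon, Graphics=Tue

Checking: Databases(Mon) before Algebra(Tue); Compilers(Tue) before Ethics(Wed); OS(Mon) before Graphics(Tue); Ethics(Wed) != Compilers(Tue); Algorithms(Wed) != OS(Mon); Algorithms(Wed) != Algebra(Tue); Algorithms(Wed) != Calculus(Thu); Algebra=Tue in [Tue,Sat]; Econ=Mon in [Mon,Fri]; max 3 per day (cap 3).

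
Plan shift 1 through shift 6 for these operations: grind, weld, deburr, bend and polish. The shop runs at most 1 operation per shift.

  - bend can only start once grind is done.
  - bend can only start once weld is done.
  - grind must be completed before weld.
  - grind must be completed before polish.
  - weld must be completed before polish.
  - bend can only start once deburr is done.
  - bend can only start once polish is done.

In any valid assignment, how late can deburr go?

shift 5

Downstream work caps deburr at shift 5.
deburr at shift 5 is achievable: bend=shift 6, deburr=shift 5, weld=shift 2, polish=shift 3, grind=shift 1.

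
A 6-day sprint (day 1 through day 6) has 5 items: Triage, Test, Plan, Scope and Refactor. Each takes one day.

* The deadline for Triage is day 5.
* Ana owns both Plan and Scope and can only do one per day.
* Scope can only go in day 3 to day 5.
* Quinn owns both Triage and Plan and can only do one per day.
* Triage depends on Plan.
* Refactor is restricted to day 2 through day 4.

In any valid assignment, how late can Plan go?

Downstream work caps Plan at day 4.
Plan at day 4 is achievable: Scope in day 3, Triage in day 5, Refactor in day 2, Plan in day 4, Test in day 1.

day 4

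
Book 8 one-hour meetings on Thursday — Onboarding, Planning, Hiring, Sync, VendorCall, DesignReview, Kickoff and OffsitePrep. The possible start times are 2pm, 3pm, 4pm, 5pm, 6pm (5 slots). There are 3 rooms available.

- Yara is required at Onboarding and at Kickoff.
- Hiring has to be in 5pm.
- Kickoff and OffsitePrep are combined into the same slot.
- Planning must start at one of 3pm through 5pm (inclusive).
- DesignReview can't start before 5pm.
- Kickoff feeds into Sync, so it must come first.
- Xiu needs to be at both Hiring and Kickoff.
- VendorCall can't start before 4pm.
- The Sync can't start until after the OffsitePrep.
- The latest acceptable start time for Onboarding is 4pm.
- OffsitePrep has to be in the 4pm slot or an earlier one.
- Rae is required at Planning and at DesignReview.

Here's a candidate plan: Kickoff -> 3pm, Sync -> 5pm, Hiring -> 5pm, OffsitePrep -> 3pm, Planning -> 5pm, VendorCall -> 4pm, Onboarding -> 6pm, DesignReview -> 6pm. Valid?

No — it violates: The latest acceptable start time for Onboarding is 4pm

Hiring has to be in 5pm — holds.
DesignReview can't start before 5pm — holds.
Planning must start at one of 3pm through 5pm (inclusive) — holds.
Rae is required at Planning and at DesignReview — holds.
Yara is required at Onboarding and at Kickoff — holds.
VendorCall can't start before 4pm — holds.
Kickoff feeds into Sync, so it must come first — holds.
OffsitePrep has to be in the 4pm slot or an earlier one — holds.
The latest acceptable start time for Onboarding is 4pm — violated.
Xiu needs to be at both Hiring and Kickoff — holds.
Kickoff and OffsitePrep are combined into the same slot — holds.
There are 3 rooms available — holds.
The Sync can't start until after the OffsitePrep — holds.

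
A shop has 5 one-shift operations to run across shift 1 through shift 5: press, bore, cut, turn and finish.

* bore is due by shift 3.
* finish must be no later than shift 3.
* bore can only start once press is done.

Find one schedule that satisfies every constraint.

cut in shift 1; finish in shift 1; turn in shift 1; press in shift 1; bore in shift 2

Checking: press(shift 1) before bore(shift 2); finish=shift 1 in [shift 1,shift 3]; bore=shift 2 in [shift 1,shift 3].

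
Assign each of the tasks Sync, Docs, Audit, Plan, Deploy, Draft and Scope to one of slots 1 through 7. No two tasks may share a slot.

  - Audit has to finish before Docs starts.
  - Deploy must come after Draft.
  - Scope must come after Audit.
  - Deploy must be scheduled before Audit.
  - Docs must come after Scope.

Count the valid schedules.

Splitting on Docs: it can be 5 (2), 6 (10), 7 (30). Listing each branch's schedules as (Sync, Audit, Plan, Deploy, Draft, Scope):
Docs=5: (6,3,7,2,1,4) (7,3,6,2,1,4) — 2.
Docs=6: (1,4,7,3,2,5) (2,4,7,3,1,5) (3,4,7,2,1,5) (4,3,7,2,1,5) (5,3,7,2,1,4) (7,3,4,2,1,5) (7,3,5,2,1,4) (7,4,1,3,2,5) (7,4,2,3,1,5) (7,4,3,2,1,5) — 10.
Docs=7: (1,4,5,3,2,6) (1,4,6,3,2,5) (1,5,2,4,3,6) (1,5,3,4,2,6) (1,5,4,3,2,6) (2,4,5,3,1,6) (2,4,6,3,1,5) (2,5,1,4,3,6) (2,5,3,4,1,6) (2,5,4,3,1,6) (3,4,5,2,1,6) (3,4,6,2,1,5) (3,5,1,4,2,6) (3,5,2,4,1,6) (3,5,4,2,1,6) (4,3,5,2,1,6) (4,3,6,2,1,5) (4,5,1,3,2,6) (4,5,2,3,1,6) (4,5,3,2,1,6) (5,3,4,2,1,6) (5,3,6,2,1,4) (5,4,1,3,2,6) (5,4,2,3,1,6) (5,4,3,2,1,6) (6,3,4,2,1,5) (6,3,5,2,1,4) (6,4,1,3,2,5) (6,4,2,3,1,5) (6,4,3,2,1,5) — 30.
Summing: 2 + 10 + 30 = 42.

42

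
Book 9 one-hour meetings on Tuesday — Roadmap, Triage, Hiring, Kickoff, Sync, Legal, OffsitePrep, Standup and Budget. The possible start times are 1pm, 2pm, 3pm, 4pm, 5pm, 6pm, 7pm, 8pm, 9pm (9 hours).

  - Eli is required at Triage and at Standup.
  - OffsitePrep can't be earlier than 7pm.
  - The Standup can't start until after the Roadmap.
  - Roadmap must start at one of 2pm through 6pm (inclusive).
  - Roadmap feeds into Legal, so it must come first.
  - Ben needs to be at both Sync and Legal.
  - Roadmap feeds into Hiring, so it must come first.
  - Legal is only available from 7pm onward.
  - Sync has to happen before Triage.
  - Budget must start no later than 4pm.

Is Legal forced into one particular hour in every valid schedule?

No

Legal can be 7pm (e.g. Budget=1pm, OffsitePrep=7pm, Standup=3pm, Sync=1pm, Kickoff=1pm, Legal=7pm, Triage=2pm, Roadmap=2pm, Hiring=3pm) or 8pm (e.g. Sync -> 1pm; Kickoff -> 1pm; Standup -> 3pm; Roadmap -> 2pm; Hiring -> 3pm; OffsitePrep -> 7pm; Triage -> 2pm; Budget -> 1pm; Legal -> 8pm).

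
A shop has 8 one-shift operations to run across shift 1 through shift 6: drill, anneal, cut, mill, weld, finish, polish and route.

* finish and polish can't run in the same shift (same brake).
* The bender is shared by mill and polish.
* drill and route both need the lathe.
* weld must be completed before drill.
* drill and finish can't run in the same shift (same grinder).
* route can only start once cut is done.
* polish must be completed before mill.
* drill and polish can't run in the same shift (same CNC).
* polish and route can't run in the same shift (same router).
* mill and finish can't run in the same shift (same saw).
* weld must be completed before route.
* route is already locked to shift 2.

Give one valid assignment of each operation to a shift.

drill=shift 3, finish=shift 4, mill=shift 2, anneal=shift 1, polish=shift 1, cut=shift 1, weld=shift 1, route=shift 2

Checking: cut(shift 1) before route(shift 2); weld(shift 1) before route(shift 2); weld(shift 1) before drill(shift 3); polish(shift 1) before mill(shift 2); drill(shift 3) != route(shift 2); mill(shift 2) != polish(shift 1); polish(shift 1) != route(shift 2); drill(shift 3) != polish(shift 1); mill(shift 2) != finish(shift 4); drill(shift 3) != finish(shift 4); finish(shift 4) != polish(shift 1); route=shift 2 in [shift 2,shift 2].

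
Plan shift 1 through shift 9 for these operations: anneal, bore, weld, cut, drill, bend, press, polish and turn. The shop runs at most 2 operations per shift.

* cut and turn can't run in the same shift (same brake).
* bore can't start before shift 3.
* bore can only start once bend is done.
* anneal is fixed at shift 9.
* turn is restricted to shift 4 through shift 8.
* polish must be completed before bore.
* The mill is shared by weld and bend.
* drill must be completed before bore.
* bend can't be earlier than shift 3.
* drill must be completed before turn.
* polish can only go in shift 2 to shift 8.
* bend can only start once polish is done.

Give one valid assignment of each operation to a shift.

press=shift 3; polish=shift 2; drill=shift 1; bend=shift 3; bore=shift 4; anneal=shift 9; cut=shift 2; weld=shift 1; turn=shift 4

Checking: drill(shift 1) before bore(shift 4); drill(shift 1) before turn(shift 4); polish(shift 2) before bore(shift 4); bend(shift 3) before bore(shift 4); polish(shift 2) before bend(shift 3); weld(shift 1) != bend(shift 3); cut(shift 2) != turn(shift 4); bore=shift 4 in [shift 3,shift 9]; polish=shift 2 in [shift 2,shift 8]; turn=shift 4 in [shift 4,shift 8]; bend=shift 3 in [shift 3,shift 9]; anneal=shift 9 in [shift 9,shift 9]; max 2 per shift (cap 2).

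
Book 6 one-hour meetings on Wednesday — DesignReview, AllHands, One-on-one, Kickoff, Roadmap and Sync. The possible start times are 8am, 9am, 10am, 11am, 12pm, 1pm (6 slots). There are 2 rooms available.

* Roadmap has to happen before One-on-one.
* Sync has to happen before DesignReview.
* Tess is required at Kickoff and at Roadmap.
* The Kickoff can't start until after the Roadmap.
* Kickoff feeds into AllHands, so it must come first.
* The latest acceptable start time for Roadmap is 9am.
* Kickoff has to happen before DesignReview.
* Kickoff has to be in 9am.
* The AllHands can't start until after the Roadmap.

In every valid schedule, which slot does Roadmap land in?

Roadmap's window is 8am–9am.
Kickoff is fixed at 9am, and Roadmap can't share a slot with Kickoff.
So Roadmap must be 8am.

8am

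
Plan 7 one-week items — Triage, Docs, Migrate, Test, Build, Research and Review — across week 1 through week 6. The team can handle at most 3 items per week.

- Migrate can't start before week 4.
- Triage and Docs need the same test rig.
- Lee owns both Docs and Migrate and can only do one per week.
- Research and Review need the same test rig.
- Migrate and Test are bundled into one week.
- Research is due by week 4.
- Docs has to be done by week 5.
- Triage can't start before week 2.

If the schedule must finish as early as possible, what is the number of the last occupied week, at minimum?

With at most 3 per week and 7 work items, at least 3 weeks are needed.
Migrate can't be placed before week 4, so the schedule must run through at least week 4.
4 works (last occupied week: week 4): for example Triage=week 2, Research=week 1, Test=week 4, Build=week 1, Review=week 2, Docs=week 1, Migrate=week 4.

4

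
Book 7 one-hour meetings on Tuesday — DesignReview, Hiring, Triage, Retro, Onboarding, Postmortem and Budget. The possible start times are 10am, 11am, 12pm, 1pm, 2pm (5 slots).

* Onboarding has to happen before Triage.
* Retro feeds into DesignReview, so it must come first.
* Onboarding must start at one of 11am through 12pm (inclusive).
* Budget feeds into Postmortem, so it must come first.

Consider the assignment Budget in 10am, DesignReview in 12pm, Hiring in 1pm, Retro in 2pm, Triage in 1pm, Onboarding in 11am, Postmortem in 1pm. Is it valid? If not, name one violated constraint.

Onboarding must start at one of 11am through 12pm (inclusive) — holds.
Retro feeds into DesignReview, so it must come first — violated.
Budget feeds into Postmortem, so it must come first — holds.
Onboarding has to happen before Triage — holds.

No. Retro feeds into DesignReview, so it must come first is not satisfied.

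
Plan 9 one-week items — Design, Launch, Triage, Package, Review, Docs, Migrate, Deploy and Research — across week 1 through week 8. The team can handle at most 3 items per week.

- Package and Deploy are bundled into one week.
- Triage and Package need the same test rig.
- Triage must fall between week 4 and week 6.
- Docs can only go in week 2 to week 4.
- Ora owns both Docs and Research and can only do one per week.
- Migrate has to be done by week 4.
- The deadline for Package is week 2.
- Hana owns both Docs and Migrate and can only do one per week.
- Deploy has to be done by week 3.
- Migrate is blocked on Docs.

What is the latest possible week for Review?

week 8

Review at week 8 is achievable: Docs -> week 2, Triage -> week 4, Deploy -> week 1, Package -> week 1, Design -> week 1, Research -> week 3, Migrate -> week 3, Review -> week 8, Launch -> week 2.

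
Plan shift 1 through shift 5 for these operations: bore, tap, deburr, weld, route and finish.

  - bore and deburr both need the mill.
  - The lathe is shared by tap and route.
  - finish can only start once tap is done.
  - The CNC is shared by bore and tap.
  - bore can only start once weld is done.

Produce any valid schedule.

tap in shift 1; deburr in shift 1; bore in shift 2; finish in shift 2; route in shift 2; weld in shift 1

Checking: weld(shift 1) before bore(shift 2); tap(shift 1) before finish(shift 2); bore(shift 2) != deburr(shift 1); tap(shift 1) != route(shift 2); bore(shift 2) != tap(shift 1).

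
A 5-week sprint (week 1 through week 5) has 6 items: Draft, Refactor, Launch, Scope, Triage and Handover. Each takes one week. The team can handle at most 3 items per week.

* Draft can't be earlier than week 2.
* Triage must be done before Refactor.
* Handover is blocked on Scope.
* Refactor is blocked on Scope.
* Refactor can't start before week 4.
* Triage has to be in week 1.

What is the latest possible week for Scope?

Downstream work caps Scope at week 4.
Scope at week 4 is achievable: Scope=week 4, Launch=week 1, Draft=week 2, Triage=week 1, Refactor=week 5, Handover=week 5.

week 4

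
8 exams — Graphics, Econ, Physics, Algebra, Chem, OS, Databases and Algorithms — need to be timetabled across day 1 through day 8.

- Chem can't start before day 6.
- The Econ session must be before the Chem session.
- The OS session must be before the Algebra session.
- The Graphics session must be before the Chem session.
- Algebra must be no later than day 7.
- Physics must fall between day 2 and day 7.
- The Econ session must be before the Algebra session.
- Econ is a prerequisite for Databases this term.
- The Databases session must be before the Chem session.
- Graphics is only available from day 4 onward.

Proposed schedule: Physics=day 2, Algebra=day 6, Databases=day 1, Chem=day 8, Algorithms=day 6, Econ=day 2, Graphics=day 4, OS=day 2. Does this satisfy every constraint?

Invalid. Econ is a prerequisite for Databases this term.

Econ is a prerequisite for Databases this term — violated.
The Graphics session must be before the Chem session — holds.
The Databases session must be before the Chem session — holds.
The Econ session must be before the Chem session — holds.
Physics must fall between day 2 and day 7 — holds.
The OS session must be before the Algebra session — holds.
Chem can't start before day 6 — holds.
The Econ session must be before the Algebra session — holds.
Algebra must be no later than day 7 — holds.
Graphics is only available from day 4 onward — holds.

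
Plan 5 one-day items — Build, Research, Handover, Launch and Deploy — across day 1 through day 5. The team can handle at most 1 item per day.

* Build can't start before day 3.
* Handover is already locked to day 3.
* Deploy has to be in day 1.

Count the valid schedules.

4

Enumerating: Build=day 4; Launch=day 5; Research=day 2; Handover=day 3; Deploy=day 1 | Build in day 4; Launch in day 2; Handover in day 3; Research in day 5; Deploy in day 1 | Handover=day 3; Build=day 5; Research=day 2; Launch=day 4; Deploy=day 1 | Launch in day 2; Handover in day 3; Deploy in day 1; Build in day 5; Research in day 4.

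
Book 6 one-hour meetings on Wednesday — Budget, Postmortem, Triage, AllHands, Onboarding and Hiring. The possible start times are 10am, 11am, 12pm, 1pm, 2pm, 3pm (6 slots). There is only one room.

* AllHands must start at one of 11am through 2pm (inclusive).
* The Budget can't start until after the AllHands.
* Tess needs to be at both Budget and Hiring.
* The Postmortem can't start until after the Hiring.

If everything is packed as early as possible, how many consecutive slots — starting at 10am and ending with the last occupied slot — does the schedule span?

6 slots

The precedence chain requires at least 2 distinct slots.
With at most 1 per slot and 6 meetings, at least 6 slots are needed.
Propagating the time windows through the other constraints, Budget can't land before 12pm — that is slot 3 counting from 10am — so the schedule must run through at least 3 slots.
6 works (last occupied slot: 3pm): for example Triage -> 2pm; Budget -> 12pm; AllHands -> 11am; Onboarding -> 3pm; Hiring -> 10am; Postmortem -> 1pm.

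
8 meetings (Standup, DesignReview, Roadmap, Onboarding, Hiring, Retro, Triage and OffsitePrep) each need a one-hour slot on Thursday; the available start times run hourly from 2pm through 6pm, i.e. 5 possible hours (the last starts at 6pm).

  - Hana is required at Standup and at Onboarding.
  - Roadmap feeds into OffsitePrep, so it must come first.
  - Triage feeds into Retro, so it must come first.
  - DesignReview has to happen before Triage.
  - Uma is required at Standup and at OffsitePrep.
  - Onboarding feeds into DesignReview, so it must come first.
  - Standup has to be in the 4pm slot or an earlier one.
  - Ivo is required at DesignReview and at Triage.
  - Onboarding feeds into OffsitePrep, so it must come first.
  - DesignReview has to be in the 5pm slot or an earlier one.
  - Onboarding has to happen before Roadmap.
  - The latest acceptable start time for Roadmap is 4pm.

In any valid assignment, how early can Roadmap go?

Precedence pushes Roadmap to at least 3pm; Roadmap's own window allows nothing later than 4pm.
Roadmap at 3pm is achievable: Standup -> 3pm; Retro -> 5pm; DesignReview -> 3pm; OffsitePrep -> 4pm; Onboarding -> 2pm; Hiring -> 2pm; Roadmap -> 3pm; Triage -> 4pm.

3pm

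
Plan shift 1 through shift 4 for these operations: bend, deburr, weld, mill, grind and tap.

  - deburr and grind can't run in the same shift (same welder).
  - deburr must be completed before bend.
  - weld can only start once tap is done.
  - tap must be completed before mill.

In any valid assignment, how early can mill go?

Precedence pushes mill to at least shift 2.
mill at shift 2 is achievable: weld -> shift 2, mill -> shift 2, grind -> shift 2, deburr -> shift 1, tap -> shift 1, bend -> shift 2.

shift 2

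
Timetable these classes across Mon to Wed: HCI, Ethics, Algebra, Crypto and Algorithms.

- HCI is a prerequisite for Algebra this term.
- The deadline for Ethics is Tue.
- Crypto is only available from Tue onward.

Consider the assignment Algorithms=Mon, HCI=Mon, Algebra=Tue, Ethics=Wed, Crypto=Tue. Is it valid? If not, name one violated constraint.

No. The deadline for Ethics is Tue is not satisfied.

Crypto is only available from Tue onward — holds.
The deadline for Ethics is Tue — violated.
HCI is a prerequisite for Algebra this term — holds.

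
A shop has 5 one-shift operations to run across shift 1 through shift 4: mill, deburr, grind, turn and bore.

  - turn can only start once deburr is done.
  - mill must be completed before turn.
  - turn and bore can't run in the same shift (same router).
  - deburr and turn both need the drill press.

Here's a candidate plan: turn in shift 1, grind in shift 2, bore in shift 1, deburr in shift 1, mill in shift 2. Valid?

mill must be completed before turn — violated.
turn and bore can't run in the same shift (same router) — violated.
turn can only start once deburr is done — violated.
deburr and turn both need the drill press — violated.

No. mill must be completed before turn is not satisfied.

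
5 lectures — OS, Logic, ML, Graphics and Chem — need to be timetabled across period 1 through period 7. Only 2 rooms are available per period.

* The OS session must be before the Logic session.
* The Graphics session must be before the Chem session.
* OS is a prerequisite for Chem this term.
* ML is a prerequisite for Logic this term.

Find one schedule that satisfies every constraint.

ML in period 1; Graphics in period 2; Logic in period 2; OS in period 1; Chem in period 3

Checking: OS(period 1) before Chem(period 3); OS(period 1) before Logic(period 2); Graphics(period 2) before Chem(period 3); ML(period 1) before Logic(period 2); max 2 per period (cap 2).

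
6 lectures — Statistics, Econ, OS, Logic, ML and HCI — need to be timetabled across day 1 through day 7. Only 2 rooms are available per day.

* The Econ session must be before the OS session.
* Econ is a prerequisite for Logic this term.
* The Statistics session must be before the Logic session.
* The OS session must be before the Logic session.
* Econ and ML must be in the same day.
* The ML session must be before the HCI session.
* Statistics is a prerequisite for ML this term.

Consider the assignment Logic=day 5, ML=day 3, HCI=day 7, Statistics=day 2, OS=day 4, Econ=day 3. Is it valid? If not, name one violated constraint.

Yes, all constraints hold

The ML session must be before the HCI session — holds.
Econ and ML must be in the same day — holds.
Statistics is a prerequisite for ML this term — holds.
The Econ session must be before the OS session — holds.
The OS session must be before the Logic session — holds.
Only 2 rooms are available per day — holds.
Econ is a prerequisite for Logic this term — holds.
The Statistics session must be before the Logic session — holds.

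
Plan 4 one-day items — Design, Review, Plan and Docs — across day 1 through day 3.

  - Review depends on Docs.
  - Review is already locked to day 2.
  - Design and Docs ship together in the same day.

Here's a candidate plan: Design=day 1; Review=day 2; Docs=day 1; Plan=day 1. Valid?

Yes, all constraints hold

Design and Docs ship together in the same day — holds.
Review depends on Docs — holds.
Review is already locked to day 2 — holds.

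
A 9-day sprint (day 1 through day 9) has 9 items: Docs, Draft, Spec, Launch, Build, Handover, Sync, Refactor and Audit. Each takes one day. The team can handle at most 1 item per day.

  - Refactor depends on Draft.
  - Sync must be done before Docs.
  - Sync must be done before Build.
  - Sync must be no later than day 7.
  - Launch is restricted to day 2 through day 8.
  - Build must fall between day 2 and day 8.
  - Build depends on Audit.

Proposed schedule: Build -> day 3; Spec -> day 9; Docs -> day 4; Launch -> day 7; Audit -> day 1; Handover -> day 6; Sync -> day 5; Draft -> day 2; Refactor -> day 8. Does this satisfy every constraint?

Refactor depends on Draft — holds.
Sync must be done before Build — violated.
The team can handle at most 1 item per day — holds.
Build must fall between day 2 and day 8 — holds.
Sync must be no later than day 7 — holds.
Sync must be done before Docs — violated.
Build depends on Audit — holds.
Launch is restricted to day 2 through day 8 — holds.

No. Sync must be done before Build is not satisfied.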